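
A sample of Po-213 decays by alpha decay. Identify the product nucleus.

Pb-209

Alpha decay: mass number changes by -4, atomic number by -2.
A: 213 − 4 = 209; Z: 84 − 2 = 82.
Z = 82 is lead, so the daughter is Pb-209.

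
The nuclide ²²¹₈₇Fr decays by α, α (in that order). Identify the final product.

Start: (A, Z) = (221, 87).
After α: (217, 85).
After α: (213, 83).
Z = 83 is bismuth.

Bi-213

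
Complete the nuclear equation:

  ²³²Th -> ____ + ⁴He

Ra-228

Conserve mass number: 232 = A + 4, so A = 228.
Conserve atomic number: 90 = Z + 2, so Z = 88.
Z = 88 is radium, so the species is ²²⁸Ra.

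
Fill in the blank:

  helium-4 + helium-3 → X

Conserve mass number: 4 + 3 = A, so A = 7.
Conserve atomic number: 2 + 2 = Z, so Z = 4.
Z = 4 is beryllium, so the species is beryllium-7.

Be-7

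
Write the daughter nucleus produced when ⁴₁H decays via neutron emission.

Neutron emission: mass number changes by -1, atomic number by +0.
A: 4 − 1 = 3; Z: 1 = 1.
Z = 1 is hydrogen, so the daughter is ³₁H.

H-3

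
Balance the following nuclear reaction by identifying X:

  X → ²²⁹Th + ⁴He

Conserve mass number: A = 229 + 4, so A = 233.
Conserve atomic number: Z = 90 + 2, so Z = 92.
Z = 92 is uranium, so the species is ²³³U.

U-233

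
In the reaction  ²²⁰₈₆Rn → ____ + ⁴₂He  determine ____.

Po-216

Conserve mass number: 220 = A + 4, so A = 216.
Conserve atomic number: 86 = Z + 2, so Z = 84.
Z = 84 is polonium, so the species is ²¹⁶₈₄Po.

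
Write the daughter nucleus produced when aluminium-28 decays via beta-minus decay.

Si-28

Beta-minus decay: mass number changes by +0, atomic number by +1.
A: 28 = 28; Z: 13 + 1 = 14.
Z = 14 is silicon, so the daughter is silicon-28.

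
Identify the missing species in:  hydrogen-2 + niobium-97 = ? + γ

Conserve mass number: 2 + 97 = A + 0, so A = 99.
Conserve atomic number: 1 + 41 = Z + 0, so Z = 42.
Z = 42 is molybdenum, so the species is molybdenum-99.

Mo-99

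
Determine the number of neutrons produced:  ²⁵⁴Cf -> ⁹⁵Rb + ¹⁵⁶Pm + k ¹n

3

Conserve mass number: 254 = 95 + 156 + k, so k = 254 − 251 = 3.
Check atomic number: 98 = 37 + 61 + 0 = 98. ✓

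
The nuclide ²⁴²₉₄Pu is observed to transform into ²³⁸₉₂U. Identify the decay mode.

ΔA = 238 − 242 = -4; ΔZ = 92 − 94 = -2.
A drops by 4 and Z drops by 2 — the signature of alpha emission.

alpha decay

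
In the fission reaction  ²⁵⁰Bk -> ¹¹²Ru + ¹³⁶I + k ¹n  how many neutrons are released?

2

Conserve mass number: 250 = 112 + 136 + k, so k = 250 − 248 = 2.
Check atomic number: 97 = 44 + 53 + 0 = 97. ✓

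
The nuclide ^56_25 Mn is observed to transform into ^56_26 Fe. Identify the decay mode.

beta-minus decay

ΔA = 56 − 56 = 0; ΔZ = 26 − 25 = +1.
A is unchanged and Z rises by 1 — a neutron has become a proton (β⁻ decay).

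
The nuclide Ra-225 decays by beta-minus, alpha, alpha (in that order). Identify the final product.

At-217

Start: (A, Z) = (225, 88).
After β⁻: (225, 89).
After α: (221, 87).
After α: (217, 85).
Z = 85 is astatine.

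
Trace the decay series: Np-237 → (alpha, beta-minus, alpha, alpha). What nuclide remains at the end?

Start: (A, Z) = (237, 93).
After α: (233, 91).
After β⁻: (233, 92).
After α: (229, 90).
After α: (225, 88).
Z = 88 is radium.

Ra-225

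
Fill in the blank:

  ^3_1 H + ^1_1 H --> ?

Conserve mass number: 3 + 1 = A, so A = 4.
Conserve atomic number: 1 + 1 = Z, so Z = 2.
A = 4 and Z = 2 is ^4_2 He — an alpha particle.

He-4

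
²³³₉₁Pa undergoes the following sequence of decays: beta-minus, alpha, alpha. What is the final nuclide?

Start: (A, Z) = (233, 91).
After β⁻: (233, 92).
After α: (229, 90).
After α: (225, 88).
Z = 88 is radium.

Ra-225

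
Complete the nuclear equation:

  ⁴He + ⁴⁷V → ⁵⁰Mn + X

neutron

Conserve mass number: 4 + 47 = 50 + A, so A = 1.
Conserve atomic number: 2 + 23 = 25 + Z, so Z = 0.
A = 1 and Z = 0 is ¹n — a neutron.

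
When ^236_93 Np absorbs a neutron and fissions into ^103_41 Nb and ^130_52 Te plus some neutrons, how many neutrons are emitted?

Conserve mass number: 237 = 103 + 130 + k, so k = 237 − 233 = 4.
Check atomic number: 93 = 41 + 52 + 0 = 93. ✓

4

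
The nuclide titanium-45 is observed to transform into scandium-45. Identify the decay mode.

ΔA = 45 − 45 = 0; ΔZ = 21 − 22 = -1.
A is unchanged and Z drops by 1 — a proton has become a neutron (β⁺ emission or electron capture).

beta-plus decay or electron capture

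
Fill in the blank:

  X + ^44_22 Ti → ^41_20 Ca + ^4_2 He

Conserve mass number: A + 44 = 41 + 4, so A = 1.
Conserve atomic number: Z + 22 = 20 + 2, so Z = 0.
A = 1 and Z = 0 is ^1_0 n — a neutron.

neutron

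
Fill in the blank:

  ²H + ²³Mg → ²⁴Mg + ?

Conserve mass number: 2 + 23 = 24 + A, so A = 1.
Conserve atomic number: 1 + 12 = 12 + Z, so Z = 1.
A = 1 and Z = 1 is ¹H — a proton.

proton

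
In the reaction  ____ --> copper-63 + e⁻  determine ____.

Ni-63

Conserve mass number: A = 63 + 0, so A = 63.
Conserve atomic number: Z = 29 − 1, so Z = 28.
Z = 28 is nickel, so the species is nickel-63.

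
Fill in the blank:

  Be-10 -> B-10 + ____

Conserve mass number: 10 = 10 + A, so A = 0.
Conserve atomic number: 4 = 5 + Z, so Z = -1.
A = 0 and Z = -1 is e⁻ — a beta-minus particle.

beta-minus particle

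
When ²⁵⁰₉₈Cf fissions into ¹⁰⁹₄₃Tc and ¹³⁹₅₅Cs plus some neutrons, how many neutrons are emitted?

2

Conserve mass number: 250 = 109 + 139 + k, so k = 250 − 248 = 2.
Check atomic number: 98 = 43 + 55 + 0 = 98. ✓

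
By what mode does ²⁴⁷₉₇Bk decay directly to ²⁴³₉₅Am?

alpha decay

ΔA = 243 − 247 = -4; ΔZ = 95 − 97 = -2.
A drops by 4 and Z drops by 2 — the signature of alpha emission.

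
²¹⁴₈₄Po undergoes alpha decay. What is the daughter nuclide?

Pb-210

Alpha decay: mass number changes by -4, atomic number by -2.
A: 214 − 4 = 210; Z: 84 − 2 = 82.
Z = 82 is lead, so the daughter is ²¹⁰₈₂Pb.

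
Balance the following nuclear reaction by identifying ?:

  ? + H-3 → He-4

Conserve mass number: A + 3 = 4, so A = 1.
Conserve atomic number: Z + 1 = 2, so Z = 1.
A = 1 and Z = 1 is H-1 — a proton.

proton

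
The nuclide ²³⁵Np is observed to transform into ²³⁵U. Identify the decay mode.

ΔA = 235 − 235 = 0; ΔZ = 92 − 93 = -1.
A is unchanged and Z drops by 1 — a proton has become a neutron (β⁺ emission or electron capture).

beta-plus decay or electron capture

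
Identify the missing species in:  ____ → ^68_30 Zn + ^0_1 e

Conserve mass number: A = 68 + 0, so A = 68.
Conserve atomic number: Z = 30 + 1, so Z = 31.
Z = 31 is gallium, so the species is ^68_31 Ga.

Ga-68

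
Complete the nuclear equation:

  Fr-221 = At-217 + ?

Conserve mass number: 221 = 217 + A, so A = 4.
Conserve atomic number: 87 = 85 + Z, so Z = 2.
A = 4 and Z = 2 is He-4 — an alpha particle.

alpha particle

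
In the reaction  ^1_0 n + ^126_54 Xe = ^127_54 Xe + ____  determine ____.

gamma ray

Conserve mass number: 1 + 126 = 127 + A, so A = 0.
Conserve atomic number: 0 + 54 = 54 + Z, so Z = 0.
A = 0 and Z = 0 is ^0_0 γ — a gamma ray.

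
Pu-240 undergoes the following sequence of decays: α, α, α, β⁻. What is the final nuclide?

Start: (A, Z) = (240, 94).
After α: (236, 92).
After α: (232, 90).
After α: (228, 88).
After β⁻: (228, 89).
Z = 89 is actinium.

Ac-228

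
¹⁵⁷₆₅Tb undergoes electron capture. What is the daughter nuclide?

Electron capture: mass number changes by +0, atomic number by -1.
A: 157 = 157; Z: 65 − 1 = 64.
Z = 64 is gadolinium, so the daughter is ¹⁵⁷₆₄Gd.

Gd-157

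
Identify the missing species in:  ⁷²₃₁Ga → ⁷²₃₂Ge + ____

Conserve mass number: 72 = 72 + A, so A = 0.
Conserve atomic number: 31 = 32 + Z, so Z = -1.
A = 0 and Z = -1 is ⁰₋₁e — a beta-minus particle.

beta-minus particle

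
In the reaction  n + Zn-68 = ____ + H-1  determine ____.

Conserve mass number: 1 + 68 = A + 1, so A = 68.
Conserve atomic number: 0 + 30 = Z + 1, so Z = 29.
Z = 29 is copper, so the species is Cu-68.

Cu-68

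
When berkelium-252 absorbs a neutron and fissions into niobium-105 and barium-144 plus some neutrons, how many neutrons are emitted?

4

Conserve mass number: 253 = 105 + 144 + k, so k = 253 − 249 = 4.
Check atomic number: 97 = 41 + 56 + 0 = 97. ✓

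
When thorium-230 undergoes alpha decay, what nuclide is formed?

Ra-226

Alpha decay: mass number changes by -4, atomic number by -2.
A: 230 − 4 = 226; Z: 90 − 2 = 88.
Z = 88 is radium, so the daughter is radium-226.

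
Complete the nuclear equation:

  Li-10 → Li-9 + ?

neutron

Conserve mass number: 10 = 9 + A, so A = 1.
Conserve atomic number: 3 = 3 + Z, so Z = 0.
A = 1 and Z = 0 is n — a neutron.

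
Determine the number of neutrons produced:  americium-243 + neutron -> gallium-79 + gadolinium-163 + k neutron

Conserve mass number: 244 = 79 + 163 + k, so k = 244 − 242 = 2.
Check atomic number: 95 = 31 + 64 + 0 = 95. ✓

2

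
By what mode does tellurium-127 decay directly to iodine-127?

beta-minus decay

ΔA = 127 − 127 = 0; ΔZ = 53 − 52 = +1.
A is unchanged and Z rises by 1 — a neutron has become a proton (β⁻ decay).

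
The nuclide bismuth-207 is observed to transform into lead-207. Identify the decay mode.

ΔA = 207 − 207 = 0; ΔZ = 82 − 83 = -1.
A is unchanged and Z drops by 1 — a proton has become a neutron (β⁺ emission or electron capture).

beta-plus decay or electron capture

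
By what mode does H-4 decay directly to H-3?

ΔA = 3 − 4 = -1; ΔZ = 1 − 1 = +0.
A drops by 1 with Z unchanged — a neutron was emitted.

neutron emission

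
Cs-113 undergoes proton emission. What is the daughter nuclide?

Xe-112

Proton emission: mass number changes by -1, atomic number by -1.
A: 113 − 1 = 112; Z: 55 − 1 = 54.
Z = 54 is xenon, so the daughter is Xe-112.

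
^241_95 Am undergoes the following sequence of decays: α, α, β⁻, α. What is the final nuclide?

Start: (A, Z) = (241, 95).
After α: (237, 93).
After α: (233, 91).
After β⁻: (233, 92).
After α: (229, 90).
Z = 90 is thorium.

Th-229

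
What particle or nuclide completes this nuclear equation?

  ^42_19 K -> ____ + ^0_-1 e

Conserve mass number: 42 = A + 0, so A = 42.
Conserve atomic number: 19 = Z − 1, so Z = 20.
Z = 20 is calcium, so the species is ^42_20 Ca.

Ca-42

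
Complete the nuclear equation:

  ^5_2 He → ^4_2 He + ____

neutron

Conserve mass number: 5 = 4 + A, so A = 1.
Conserve atomic number: 2 = 2 + Z, so Z = 0.
A = 1 and Z = 0 is ^1_0 n — a neutron.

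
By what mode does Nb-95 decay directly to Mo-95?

beta-minus decay

ΔA = 95 − 95 = 0; ΔZ = 42 − 41 = +1.
A is unchanged and Z rises by 1 — a neutron has become a proton (β⁻ decay).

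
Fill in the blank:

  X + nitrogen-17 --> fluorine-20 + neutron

alpha particle

Conserve mass number: A + 17 = 20 + 1, so A = 4.
Conserve atomic number: Z + 7 = 9 + 0, so Z = 2.
A = 4 and Z = 2 is helium-4 — an alpha particle.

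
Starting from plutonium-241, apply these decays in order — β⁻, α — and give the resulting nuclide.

Start: (A, Z) = (241, 94).
After β⁻: (241, 95).
After α: (237, 93).
Z = 93 is neptunium.

Np-237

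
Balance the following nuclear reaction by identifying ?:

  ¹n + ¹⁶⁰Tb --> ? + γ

Tb-161

Conserve mass number: 1 + 160 = A + 0, so A = 161.
Conserve atomic number: 0 + 65 = Z + 0, so Z = 65.
Z = 65 is terbium, so the species is ¹⁶¹Tb.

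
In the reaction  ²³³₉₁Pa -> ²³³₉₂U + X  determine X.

beta-minus particle

Conserve mass number: 233 = 233 + A, so A = 0.
Conserve atomic number: 91 = 92 + Z, so Z = -1.
A = 0 and Z = -1 is ⁰₋₁e — a beta-minus particle.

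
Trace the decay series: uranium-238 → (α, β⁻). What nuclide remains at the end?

Pa-234

Start: (A, Z) = (238, 92).
After α: (234, 90).
After β⁻: (234, 91).
Z = 91 is protactinium.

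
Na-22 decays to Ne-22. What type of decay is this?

ΔA = 22 − 22 = 0; ΔZ = 10 − 11 = -1.
A is unchanged and Z drops by 1 — a proton has become a neutron (β⁺ emission or electron capture).

beta-plus decay or electron capture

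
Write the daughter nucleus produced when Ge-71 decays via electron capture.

Ga-71

Electron capture: mass number changes by +0, atomic number by -1.
A: 71 = 71; Z: 32 − 1 = 31.
Z = 31 is gallium, so the daughter is Ga-71.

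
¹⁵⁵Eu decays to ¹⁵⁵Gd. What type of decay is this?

ΔA = 155 − 155 = 0; ΔZ = 64 − 63 = +1.
A is unchanged and Z rises by 1 — a neutron has become a proton (β⁻ decay).

beta-minus decay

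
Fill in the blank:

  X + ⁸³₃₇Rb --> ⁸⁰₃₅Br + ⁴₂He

Conserve mass number: A + 83 = 80 + 4, so A = 1.
Conserve atomic number: Z + 37 = 35 + 2, so Z = 0.
A = 1 and Z = 0 is ¹₀n — a neutron.

neutron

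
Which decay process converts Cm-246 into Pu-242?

ΔA = 242 − 246 = -4; ΔZ = 94 − 96 = -2.
A drops by 4 and Z drops by 2 — the signature of alpha emission.

alpha decay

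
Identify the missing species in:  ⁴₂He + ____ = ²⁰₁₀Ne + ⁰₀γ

Conserve mass number: 4 + A = 20 + 0, so A = 16.
Conserve atomic number: 2 + Z = 10 + 0, so Z = 8.
Z = 8 is oxygen, so the species is ¹⁶₈O.

O-16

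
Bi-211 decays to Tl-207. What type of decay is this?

alpha decay

ΔA = 207 − 211 = -4; ΔZ = 81 − 83 = -2.
A drops by 4 and Z drops by 2 — the signature of alpha emission.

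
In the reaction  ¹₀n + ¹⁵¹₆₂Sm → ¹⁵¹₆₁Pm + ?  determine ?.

Conserve mass number: 1 + 151 = 151 + A, so A = 1.
Conserve atomic number: 0 + 62 = 61 + Z, so Z = 1.
A = 1 and Z = 1 is ¹₁H — a proton.

proton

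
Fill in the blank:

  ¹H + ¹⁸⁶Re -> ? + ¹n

Os-186

Conserve mass number: 1 + 186 = A + 1, so A = 186.
Conserve atomic number: 1 + 75 = Z + 0, so Z = 76.
Z = 76 is osmium, so the species is ¹⁸⁶Os.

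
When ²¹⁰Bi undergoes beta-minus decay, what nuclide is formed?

Beta-minus decay: mass number changes by +0, atomic number by +1.
A: 210 = 210; Z: 83 + 1 = 84.
Z = 84 is polonium, so the daughter is ²¹⁰Po.

Po-210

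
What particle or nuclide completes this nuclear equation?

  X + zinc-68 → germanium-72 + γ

Conserve mass number: A + 68 = 72 + 0, so A = 4.
Conserve atomic number: Z + 30 = 32 + 0, so Z = 2.
A = 4 and Z = 2 is helium-4 — an alpha particle.

alpha particle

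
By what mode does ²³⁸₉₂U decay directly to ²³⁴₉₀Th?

alpha decay

ΔA = 234 − 238 = -4; ΔZ = 90 − 92 = -2.
A drops by 4 and Z drops by 2 — the signature of alpha emission.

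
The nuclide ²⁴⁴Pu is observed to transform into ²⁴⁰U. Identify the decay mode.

ΔA = 240 − 244 = -4; ΔZ = 92 − 94 = -2.
A drops by 4 and Z drops by 2 — the signature of alpha emission.

alpha decay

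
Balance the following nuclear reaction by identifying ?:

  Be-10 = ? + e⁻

B-10

Conserve mass number: 10 = A + 0, so A = 10.
Conserve atomic number: 4 = Z − 1, so Z = 5.
Z = 5 is boron, so the species is B-10.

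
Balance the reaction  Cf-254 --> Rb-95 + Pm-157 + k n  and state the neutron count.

2

Conserve mass number: 254 = 95 + 157 + k, so k = 254 − 252 = 2.
Check atomic number: 98 = 37 + 61 + 0 = 98. ✓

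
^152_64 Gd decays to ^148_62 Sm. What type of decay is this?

alpha decay

ΔA = 148 − 152 = -4; ΔZ = 62 − 64 = -2.
A drops by 4 and Z drops by 2 — the signature of alpha emission.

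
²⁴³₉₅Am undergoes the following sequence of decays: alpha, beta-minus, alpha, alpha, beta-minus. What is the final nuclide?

Start: (A, Z) = (243, 95).
After α: (239, 93).
After β⁻: (239, 94).
After α: (235, 92).
After α: (231, 90).
After β⁻: (231, 91).
Z = 91 is protactinium.

Pa-231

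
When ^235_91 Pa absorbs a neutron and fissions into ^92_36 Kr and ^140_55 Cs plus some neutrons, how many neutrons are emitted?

Conserve mass number: 236 = 92 + 140 + k, so k = 236 − 232 = 4.
Check atomic number: 91 = 36 + 55 + 0 = 91. ✓

4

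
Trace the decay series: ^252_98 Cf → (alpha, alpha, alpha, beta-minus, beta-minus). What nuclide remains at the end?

Pu-240

Start: (A, Z) = (252, 98).
After α: (248, 96).
After α: (244, 94).
After α: (240, 92).
After β⁻: (240, 93).
After β⁻: (240, 94).
Z = 94 is plutonium.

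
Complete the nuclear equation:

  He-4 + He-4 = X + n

Be-7

Conserve mass number: 4 + 4 = A + 1, so A = 7.
Conserve atomic number: 2 + 2 = Z + 0, so Z = 4.
Z = 4 is beryllium, so the species is Be-7.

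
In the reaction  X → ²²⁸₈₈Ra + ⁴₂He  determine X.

Th-232

Conserve mass number: A = 228 + 4, so A = 232.
Conserve atomic number: Z = 88 + 2, so Z = 90.
Z = 90 is thorium, so the species is ²³²₉₀Th.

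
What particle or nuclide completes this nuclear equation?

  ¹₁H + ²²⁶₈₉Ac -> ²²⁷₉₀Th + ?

gamma ray

Conserve mass number: 1 + 226 = 227 + A, so A = 0.
Conserve atomic number: 1 + 89 = 90 + Z, so Z = 0.
A = 0 and Z = 0 is ⁰₀γ — a gamma ray.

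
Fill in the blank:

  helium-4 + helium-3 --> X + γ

Conserve mass number: 4 + 3 = A + 0, so A = 7.
Conserve atomic number: 2 + 2 = Z + 0, so Z = 4.
Z = 4 is beryllium, so the species is beryllium-7.

Be-7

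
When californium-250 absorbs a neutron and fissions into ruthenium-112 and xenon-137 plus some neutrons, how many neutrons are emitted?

Conserve mass number: 251 = 112 + 137 + k, so k = 251 − 249 = 2.
Check atomic number: 98 = 44 + 54 + 0 = 98. ✓

2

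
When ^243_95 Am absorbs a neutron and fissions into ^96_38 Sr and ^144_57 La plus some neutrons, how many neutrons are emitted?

4

Conserve mass number: 244 = 96 + 144 + k, so k = 244 − 240 = 4.
Check atomic number: 95 = 38 + 57 + 0 = 95. ✓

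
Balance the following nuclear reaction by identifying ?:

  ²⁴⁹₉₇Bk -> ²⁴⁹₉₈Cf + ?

Conserve mass number: 249 = 249 + A, so A = 0.
Conserve atomic number: 97 = 98 + Z, so Z = -1.
A = 0 and Z = -1 is ⁰₋₁e — a beta-minus particle.

beta-minus particle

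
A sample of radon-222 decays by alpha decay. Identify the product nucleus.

Po-218

Alpha decay: mass number changes by -4, atomic number by -2.
A: 222 − 4 = 218; Z: 86 − 2 = 84.
Z = 84 is polonium, so the daughter is polonium-218.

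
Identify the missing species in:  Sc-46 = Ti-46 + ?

beta-minus particle

Conserve mass number: 46 = 46 + A, so A = 0.
Conserve atomic number: 21 = 22 + Z, so Z = -1.
A = 0 and Z = -1 is e⁻ — a beta-minus particle.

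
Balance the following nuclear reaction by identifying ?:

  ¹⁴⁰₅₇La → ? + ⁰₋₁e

Conserve mass number: 140 = A + 0, so A = 140.
Conserve atomic number: 57 = Z − 1, so Z = 58.
Z = 58 is cerium, so the species is ¹⁴⁰₅₈Ce.

Ce-140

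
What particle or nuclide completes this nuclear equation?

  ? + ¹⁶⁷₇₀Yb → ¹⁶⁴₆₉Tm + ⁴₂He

Conserve mass number: A + 167 = 164 + 4, so A = 1.
Conserve atomic number: Z + 70 = 69 + 2, so Z = 1.
A = 1 and Z = 1 is ¹₁H — a proton.

proton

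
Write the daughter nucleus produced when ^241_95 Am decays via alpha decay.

Np-237

Alpha decay: mass number changes by -4, atomic number by -2.
A: 241 − 4 = 237; Z: 95 − 2 = 93.
Z = 93 is neptunium, so the daughter is ^237_93 Np.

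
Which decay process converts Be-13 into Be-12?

neutron emission

ΔA = 12 − 13 = -1; ΔZ = 4 − 4 = +0.
A drops by 1 with Z unchanged — a neutron was emitted.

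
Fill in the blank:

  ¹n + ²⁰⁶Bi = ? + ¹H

Pb-206

Conserve mass number: 1 + 206 = A + 1, so A = 206.
Conserve atomic number: 0 + 83 = Z + 1, so Z = 82.
Z = 82 is lead, so the species is ²⁰⁶Pb.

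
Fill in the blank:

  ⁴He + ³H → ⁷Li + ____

Conserve mass number: 4 + 3 = 7 + A, so A = 0.
Conserve atomic number: 2 + 1 = 3 + Z, so Z = 0.
A = 0 and Z = 0 is γ — a gamma ray.

gamma ray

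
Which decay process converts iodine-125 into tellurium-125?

beta-plus decay or electron capture

ΔA = 125 − 125 = 0; ΔZ = 52 − 53 = -1.
A is unchanged and Z drops by 1 — a proton has become a neutron (β⁺ emission or electron capture).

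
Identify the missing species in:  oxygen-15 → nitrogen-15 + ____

Conserve mass number: 15 = 15 + A, so A = 0.
Conserve atomic number: 8 = 7 + Z, so Z = 1.
A = 0 and Z = 1 is e⁺ — a positron.

positron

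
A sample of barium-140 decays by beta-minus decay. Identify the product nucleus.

Beta-minus decay: mass number changes by +0, atomic number by +1.
A: 140 = 140; Z: 56 + 1 = 57.
Z = 57 is lanthanum, so the daughter is lanthanum-140.

La-140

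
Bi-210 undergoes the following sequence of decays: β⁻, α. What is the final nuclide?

Start: (A, Z) = (210, 83).
After β⁻: (210, 84).
After α: (206, 82).
Z = 82 is lead.

Pb-206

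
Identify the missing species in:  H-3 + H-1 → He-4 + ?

gamma ray

Conserve mass number: 3 + 1 = 4 + A, so A = 0.
Conserve atomic number: 1 + 1 = 2 + Z, so Z = 0.
A = 0 and Z = 0 is γ — a gamma ray.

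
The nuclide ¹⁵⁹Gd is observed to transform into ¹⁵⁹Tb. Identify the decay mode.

ΔA = 159 − 159 = 0; ΔZ = 65 − 64 = +1.
A is unchanged and Z rises by 1 — a neutron has become a proton (β⁻ decay).

beta-minus decay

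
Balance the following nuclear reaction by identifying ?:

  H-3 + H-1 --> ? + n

He-3

Conserve mass number: 3 + 1 = A + 1, so A = 3.
Conserve atomic number: 1 + 1 = Z + 0, so Z = 2.
Z = 2 is helium, so the species is He-3.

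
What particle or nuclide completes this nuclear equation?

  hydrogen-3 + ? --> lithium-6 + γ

He-3

Conserve mass number: 3 + A = 6 + 0, so A = 3.
Conserve atomic number: 1 + Z = 3 + 0, so Z = 2.
Z = 2 is helium, so the species is helium-3.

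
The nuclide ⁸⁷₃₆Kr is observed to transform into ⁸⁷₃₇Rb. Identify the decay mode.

beta-minus decay

ΔA = 87 − 87 = 0; ΔZ = 37 − 36 = +1.
A is unchanged and Z rises by 1 — a neutron has become a proton (β⁻ decay).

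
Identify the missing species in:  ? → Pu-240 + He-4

Conserve mass number: A = 240 + 4, so A = 244.
Conserve atomic number: Z = 94 + 2, so Z = 96.
Z = 96 is curium, so the species is Cm-244.

Cm-244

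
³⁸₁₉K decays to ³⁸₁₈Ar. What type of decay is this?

ΔA = 38 − 38 = 0; ΔZ = 18 − 19 = -1.
A is unchanged and Z drops by 1 — a proton has become a neutron (β⁺ emission or electron capture).

beta-plus decay or electron capture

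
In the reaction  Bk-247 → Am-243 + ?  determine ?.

alpha particle

Conserve mass number: 247 = 243 + A, so A = 4.
Conserve atomic number: 97 = 95 + Z, so Z = 2.
A = 4 and Z = 2 is He-4 — an alpha particle.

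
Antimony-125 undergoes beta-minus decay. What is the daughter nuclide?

Beta-minus decay: mass number changes by +0, atomic number by +1.
A: 125 = 125; Z: 51 + 1 = 52.
Z = 52 is tellurium, so the daughter is tellurium-125.

Te-125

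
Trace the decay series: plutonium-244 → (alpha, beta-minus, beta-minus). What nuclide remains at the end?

Start: (A, Z) = (244, 94).
After α: (240, 92).
After β⁻: (240, 93).
After β⁻: (240, 94).
Z = 94 is plutonium.

Pu-240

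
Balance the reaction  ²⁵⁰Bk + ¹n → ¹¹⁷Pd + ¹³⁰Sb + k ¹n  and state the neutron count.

4

Conserve mass number: 251 = 117 + 130 + k, so k = 251 − 247 = 4.
Check atomic number: 97 = 46 + 51 + 0 = 97. ✓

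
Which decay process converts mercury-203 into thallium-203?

beta-minus decay

ΔA = 203 − 203 = 0; ΔZ = 81 − 80 = +1.
A is unchanged and Z rises by 1 — a neutron has become a proton (β⁻ decay).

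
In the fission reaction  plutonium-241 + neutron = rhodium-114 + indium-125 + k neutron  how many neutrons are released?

Conserve mass number: 242 = 114 + 125 + k, so k = 242 − 239 = 3.
Check atomic number: 94 = 45 + 49 + 0 = 94. ✓

3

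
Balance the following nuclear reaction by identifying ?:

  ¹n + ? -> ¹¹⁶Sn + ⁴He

Conserve mass number: 1 + A = 116 + 4, so A = 119.
Conserve atomic number: 0 + Z = 50 + 2, so Z = 52.
Z = 52 is tellurium, so the species is ¹¹⁹Te.

Te-119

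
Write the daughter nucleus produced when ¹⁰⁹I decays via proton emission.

Te-108

Proton emission: mass number changes by -1, atomic number by -1.
A: 109 − 1 = 108; Z: 53 − 1 = 52.
Z = 52 is tellurium, so the daughter is ¹⁰⁸Te.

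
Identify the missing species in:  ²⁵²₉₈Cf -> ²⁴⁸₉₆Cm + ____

Conserve mass number: 252 = 248 + A, so A = 4.
Conserve atomic number: 98 = 96 + Z, so Z = 2.
A = 4 and Z = 2 is ⁴₂He — an alpha particle.

alpha particle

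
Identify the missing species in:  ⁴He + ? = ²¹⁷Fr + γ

At-213

Conserve mass number: 4 + A = 217 + 0, so A = 213.
Conserve atomic number: 2 + Z = 87 + 0, so Z = 85.
Z = 85 is astatine, so the species is ²¹³At.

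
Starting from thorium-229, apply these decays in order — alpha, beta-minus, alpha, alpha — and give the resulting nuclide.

At-217

Start: (A, Z) = (229, 90).
After α: (225, 88).
After β⁻: (225, 89).
After α: (221, 87).
After α: (217, 85).
Z = 85 is astatine.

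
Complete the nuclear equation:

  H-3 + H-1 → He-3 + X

neutron

Conserve mass number: 3 + 1 = 3 + A, so A = 1.
Conserve atomic number: 1 + 1 = 2 + Z, so Z = 0.
A = 1 and Z = 0 is n — a neutron.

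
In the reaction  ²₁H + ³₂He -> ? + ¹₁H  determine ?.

Conserve mass number: 2 + 3 = A + 1, so A = 4.
Conserve atomic number: 1 + 2 = Z + 1, so Z = 2.
A = 4 and Z = 2 is ⁴₂He — an alpha particle.

He-4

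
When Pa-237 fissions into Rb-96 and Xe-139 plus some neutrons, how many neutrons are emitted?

Conserve mass number: 237 = 96 + 139 + k, so k = 237 − 235 = 2.
Check atomic number: 91 = 37 + 54 + 0 = 91. ✓

2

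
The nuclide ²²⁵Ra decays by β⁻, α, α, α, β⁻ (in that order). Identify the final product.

Start: (A, Z) = (225, 88).
After β⁻: (225, 89).
After α: (221, 87).
After α: (217, 85).
After α: (213, 83).
After β⁻: (213, 84).
Z = 84 is polonium.

Po-213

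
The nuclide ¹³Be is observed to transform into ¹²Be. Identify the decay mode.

ΔA = 12 − 13 = -1; ΔZ = 4 − 4 = +0.
A drops by 1 with Z unchanged — a neutron was emitted.

neutron emission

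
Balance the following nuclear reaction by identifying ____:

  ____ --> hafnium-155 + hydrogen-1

Conserve mass number: A = 155 + 1, so A = 156.
Conserve atomic number: Z = 72 + 1, so Z = 73.
Z = 73 is tantalum, so the species is tantalum-156.

Ta-156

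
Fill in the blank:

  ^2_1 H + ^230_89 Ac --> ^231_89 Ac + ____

Conserve mass number: 2 + 230 = 231 + A, so A = 1.
Conserve atomic number: 1 + 89 = 89 + Z, so Z = 1.
A = 1 and Z = 1 is ^1_1 H — a proton.

proton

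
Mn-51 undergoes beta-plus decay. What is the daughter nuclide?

Beta-plus decay: mass number changes by +0, atomic number by -1.
A: 51 = 51; Z: 25 − 1 = 24.
Z = 24 is chromium, so the daughter is Cr-51.

Cr-51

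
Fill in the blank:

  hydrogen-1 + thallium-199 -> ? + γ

Pb-200

Conserve mass number: 1 + 199 = A + 0, so A = 200.
Conserve atomic number: 1 + 81 = Z + 0, so Z = 82.
Z = 82 is lead, so the species is lead-200.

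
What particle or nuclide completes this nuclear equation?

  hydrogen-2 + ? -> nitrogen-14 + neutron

C-13

Conserve mass number: 2 + A = 14 + 1, so A = 13.
Conserve atomic number: 1 + Z = 7 + 0, so Z = 6.
Z = 6 is carbon, so the species is carbon-13.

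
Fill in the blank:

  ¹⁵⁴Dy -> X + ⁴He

Conserve mass number: 154 = A + 4, so A = 150.
Conserve atomic number: 66 = Z + 2, so Z = 64.
Z = 64 is gadolinium, so the species is ¹⁵⁰Gd.

Gd-150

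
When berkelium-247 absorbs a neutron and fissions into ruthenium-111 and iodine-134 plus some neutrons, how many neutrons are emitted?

Conserve mass number: 248 = 111 + 134 + k, so k = 248 − 245 = 3.
Check atomic number: 97 = 44 + 53 + 0 = 97. ✓

3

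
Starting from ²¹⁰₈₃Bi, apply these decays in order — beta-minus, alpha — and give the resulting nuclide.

Pb-206

Start: (A, Z) = (210, 83).
After β⁻: (210, 84).
After α: (206, 82).
Z = 82 is lead.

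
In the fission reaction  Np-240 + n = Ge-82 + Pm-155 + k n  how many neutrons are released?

Conserve mass number: 241 = 82 + 155 + k, so k = 241 − 237 = 4.
Check atomic number: 93 = 32 + 61 + 0 = 93. ✓

4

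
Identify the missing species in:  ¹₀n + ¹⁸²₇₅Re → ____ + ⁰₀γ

Conserve mass number: 1 + 182 = A + 0, so A = 183.
Conserve atomic number: 0 + 75 = Z + 0, so Z = 75.
Z = 75 is rhenium, so the species is ¹⁸³₇₅Re.

Re-183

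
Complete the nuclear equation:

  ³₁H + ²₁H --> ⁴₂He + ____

Conserve mass number: 3 + 2 = 4 + A, so A = 1.
Conserve atomic number: 1 + 1 = 2 + Z, so Z = 0.
A = 1 and Z = 0 is ¹₀n — a neutron.

neutron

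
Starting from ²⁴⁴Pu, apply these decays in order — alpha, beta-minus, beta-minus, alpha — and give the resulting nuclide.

U-236

Start: (A, Z) = (244, 94).
After α: (240, 92).
After β⁻: (240, 93).
After β⁻: (240, 94).
After α: (236, 92).
Z = 92 is uranium.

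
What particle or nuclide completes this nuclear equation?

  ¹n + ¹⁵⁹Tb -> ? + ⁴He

Conserve mass number: 1 + 159 = A + 4, so A = 156.
Conserve atomic number: 0 + 65 = Z + 2, so Z = 63.
Z = 63 is europium, so the species is ¹⁵⁶Eu.

Eu-156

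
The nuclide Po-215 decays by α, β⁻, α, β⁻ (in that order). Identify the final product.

Pb-207

Start: (A, Z) = (215, 84).
After α: (211, 82).
After β⁻: (211, 83).
After α: (207, 81).
After β⁻: (207, 82).
Z = 82 is lead.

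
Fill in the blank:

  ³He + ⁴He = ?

Conserve mass number: 3 + 4 = A, so A = 7.
Conserve atomic number: 2 + 2 = Z, so Z = 4.
Z = 4 is beryllium, so the species is ⁷Be.

Be-7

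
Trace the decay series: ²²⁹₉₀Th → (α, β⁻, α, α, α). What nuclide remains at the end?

Start: (A, Z) = (229, 90).
After α: (225, 88).
After β⁻: (225, 89).
After α: (221, 87).
After α: (217, 85).
After α: (213, 83).
Z = 83 is bismuth.

Bi-213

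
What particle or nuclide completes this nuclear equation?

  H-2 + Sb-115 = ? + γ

Te-117

Conserve mass number: 2 + 115 = A + 0, so A = 117.
Conserve atomic number: 1 + 51 = Z + 0, so Z = 52.
Z = 52 is tellurium, so the species is Te-117.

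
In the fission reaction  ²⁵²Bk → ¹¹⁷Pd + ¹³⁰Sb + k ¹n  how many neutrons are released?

Conserve mass number: 252 = 117 + 130 + k, so k = 252 − 247 = 5.
Check atomic number: 97 = 46 + 51 + 0 = 97. ✓

5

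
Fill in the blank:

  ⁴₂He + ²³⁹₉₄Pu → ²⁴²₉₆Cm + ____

Conserve mass number: 4 + 239 = 242 + A, so A = 1.
Conserve atomic number: 2 + 94 = 96 + Z, so Z = 0.
A = 1 and Z = 0 is ¹₀n — a neutron.

neutron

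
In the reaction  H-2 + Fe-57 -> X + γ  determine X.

Conserve mass number: 2 + 57 = A + 0, so A = 59.
Conserve atomic number: 1 + 26 = Z + 0, so Z = 27.
Z = 27 is cobalt, so the species is Co-59.

Co-59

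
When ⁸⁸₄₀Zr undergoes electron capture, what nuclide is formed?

Y-88

Electron capture: mass number changes by +0, atomic number by -1.
A: 88 = 88; Z: 40 − 1 = 39.
Z = 39 is yttrium, so the daughter is ⁸⁸₃₉Y.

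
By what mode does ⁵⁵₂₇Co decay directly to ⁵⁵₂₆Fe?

ΔA = 55 − 55 = 0; ΔZ = 26 − 27 = -1.
A is unchanged and Z drops by 1 — a proton has become a neutron (β⁺ emission or electron capture).

beta-plus decay or electron capture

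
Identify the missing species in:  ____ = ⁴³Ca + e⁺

Sc-43

Conserve mass number: A = 43 + 0, so A = 43.
Conserve atomic number: Z = 20 + 1, so Z = 21.
Z = 21 is scandium, so the species is ⁴³Sc.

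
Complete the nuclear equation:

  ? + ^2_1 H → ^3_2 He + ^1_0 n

Conserve mass number: A + 2 = 3 + 1, so A = 2.
Conserve atomic number: Z + 1 = 2 + 0, so Z = 1.
A = 2 and Z = 1 is ^2_1 H — a deuteron.

deuteron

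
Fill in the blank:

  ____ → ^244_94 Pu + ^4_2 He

Conserve mass number: A = 244 + 4, so A = 248.
Conserve atomic number: Z = 94 + 2, so Z = 96.
Z = 96 is curium, so the species is ^248_96 Cm.

Cm-248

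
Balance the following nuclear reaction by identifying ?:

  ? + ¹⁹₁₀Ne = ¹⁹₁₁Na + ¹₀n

Conserve mass number: A + 19 = 19 + 1, so A = 1.
Conserve atomic number: Z + 10 = 11 + 0, so Z = 1.
A = 1 and Z = 1 is ¹₁H — a proton.

proton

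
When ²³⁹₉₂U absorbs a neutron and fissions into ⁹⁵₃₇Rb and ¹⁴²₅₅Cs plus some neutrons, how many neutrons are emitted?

Conserve mass number: 240 = 95 + 142 + k, so k = 240 − 237 = 3.
Check atomic number: 92 = 37 + 55 + 0 = 92. ✓

3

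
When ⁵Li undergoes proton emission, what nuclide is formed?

He-4

Proton emission: mass number changes by -1, atomic number by -1.
A: 5 − 1 = 4; Z: 3 − 1 = 2.
Z = 2 is helium, so the daughter is ⁴He.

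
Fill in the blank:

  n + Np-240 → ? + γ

Conserve mass number: 1 + 240 = A + 0, so A = 241.
Conserve atomic number: 0 + 93 = Z + 0, so Z = 93.
Z = 93 is neptunium, so the species is Np-241.

Np-241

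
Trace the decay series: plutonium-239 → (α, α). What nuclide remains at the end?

Start: (A, Z) = (239, 94).
After α: (235, 92).
After α: (231, 90).
Z = 90 is thorium.

Th-231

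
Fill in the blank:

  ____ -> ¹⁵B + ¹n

B-16

Conserve mass number: A = 15 + 1, so A = 16.
Conserve atomic number: Z = 5 + 0, so Z = 5.
Z = 5 is boron, so the species is ¹⁶B.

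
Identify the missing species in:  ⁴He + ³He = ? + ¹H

Li-6

Conserve mass number: 4 + 3 = A + 1, so A = 6.
Conserve atomic number: 2 + 2 = Z + 1, so Z = 3.
Z = 3 is lithium, so the species is ⁶Li.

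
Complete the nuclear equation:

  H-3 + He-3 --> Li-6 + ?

Conserve mass number: 3 + 3 = 6 + A, so A = 0.
Conserve atomic number: 1 + 2 = 3 + Z, so Z = 0.
A = 0 and Z = 0 is γ — a gamma ray.

gamma ray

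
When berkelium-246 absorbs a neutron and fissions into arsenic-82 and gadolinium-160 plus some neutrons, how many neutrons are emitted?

5

Conserve mass number: 247 = 82 + 160 + k, so k = 247 − 242 = 5.
Check atomic number: 97 = 33 + 64 + 0 = 97. ✓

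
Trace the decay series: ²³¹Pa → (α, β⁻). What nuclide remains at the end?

Th-227

Start: (A, Z) = (231, 91).
After α: (227, 89).
After β⁻: (227, 90).
Z = 90 is thorium.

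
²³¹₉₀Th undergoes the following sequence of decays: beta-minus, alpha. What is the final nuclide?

Start: (A, Z) = (231, 90).
After β⁻: (231, 91).
After α: (227, 89).
Z = 89 is actinium.

Ac-227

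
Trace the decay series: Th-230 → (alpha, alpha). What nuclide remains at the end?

Start: (A, Z) = (230, 90).
After α: (226, 88).
After α: (222, 86).
Z = 86 is radon.

Rn-222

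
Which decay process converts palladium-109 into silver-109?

beta-minus decay

ΔA = 109 − 109 = 0; ΔZ = 47 − 46 = +1.
A is unchanged and Z rises by 1 — a neutron has become a proton (β⁻ decay).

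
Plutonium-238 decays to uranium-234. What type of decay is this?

ΔA = 234 − 238 = -4; ΔZ = 92 − 94 = -2.
A drops by 4 and Z drops by 2 — the signature of alpha emission.

alpha decay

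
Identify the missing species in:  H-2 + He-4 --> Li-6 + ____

gamma ray

Conserve mass number: 2 + 4 = 6 + A, so A = 0.
Conserve atomic number: 1 + 2 = 3 + Z, so Z = 0.
A = 0 and Z = 0 is γ — a gamma ray.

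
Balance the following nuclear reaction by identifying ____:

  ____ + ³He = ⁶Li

Conserve mass number: A + 3 = 6, so A = 3.
Conserve atomic number: Z + 2 = 3, so Z = 1.
A = 3 and Z = 1 is ³H — a triton.

triton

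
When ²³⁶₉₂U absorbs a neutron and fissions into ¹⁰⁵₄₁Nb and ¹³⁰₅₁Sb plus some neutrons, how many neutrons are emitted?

2

Conserve mass number: 237 = 105 + 130 + k, so k = 237 − 235 = 2.
Check atomic number: 92 = 41 + 51 + 0 = 92. ✓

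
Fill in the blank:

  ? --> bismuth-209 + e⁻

Pb-209

Conserve mass number: A = 209 + 0, so A = 209.
Conserve atomic number: Z = 83 − 1, so Z = 82.
Z = 82 is lead, so the species is lead-209.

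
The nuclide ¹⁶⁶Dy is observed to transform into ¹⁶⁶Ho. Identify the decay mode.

beta-minus decay

ΔA = 166 − 166 = 0; ΔZ = 67 − 66 = +1.
A is unchanged and Z rises by 1 — a neutron has become a proton (β⁻ decay).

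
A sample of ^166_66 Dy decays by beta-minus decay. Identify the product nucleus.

Ho-166

Beta-minus decay: mass number changes by +0, atomic number by +1.
A: 166 = 166; Z: 66 + 1 = 67.
Z = 67 is holmium, so the daughter is ^166_67 Ho.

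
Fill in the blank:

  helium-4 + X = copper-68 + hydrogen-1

Ni-65

Conserve mass number: 4 + A = 68 + 1, so A = 65.
Conserve atomic number: 2 + Z = 29 + 1, so Z = 28.
Z = 28 is nickel, so the species is nickel-65.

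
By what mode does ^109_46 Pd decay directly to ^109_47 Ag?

ΔA = 109 − 109 = 0; ΔZ = 47 − 46 = +1.
A is unchanged and Z rises by 1 — a neutron has become a proton (β⁻ decay).

beta-minus decay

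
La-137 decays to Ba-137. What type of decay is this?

beta-plus decay or electron capture

ΔA = 137 − 137 = 0; ΔZ = 56 − 57 = -1.
A is unchanged and Z drops by 1 — a proton has become a neutron (β⁺ emission or electron capture).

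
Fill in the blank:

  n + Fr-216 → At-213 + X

alpha particle

Conserve mass number: 1 + 216 = 213 + A, so A = 4.
Conserve atomic number: 0 + 87 = 85 + Z, so Z = 2.
A = 4 and Z = 2 is He-4 — an alpha particle.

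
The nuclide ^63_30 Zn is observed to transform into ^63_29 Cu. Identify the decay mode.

ΔA = 63 − 63 = 0; ΔZ = 29 − 30 = -1.
A is unchanged and Z drops by 1 — a proton has become a neutron (β⁺ emission or electron capture).

beta-plus decay or electron capture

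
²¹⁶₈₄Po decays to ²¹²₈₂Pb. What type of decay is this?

ΔA = 212 − 216 = -4; ΔZ = 82 − 84 = -2.
A drops by 4 and Z drops by 2 — the signature of alpha emission.

alpha decay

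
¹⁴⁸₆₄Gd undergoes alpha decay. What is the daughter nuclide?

Alpha decay: mass number changes by -4, atomic number by -2.
A: 148 − 4 = 144; Z: 64 − 2 = 62.
Z = 62 is samarium, so the daughter is ¹⁴⁴₆₂Sm.

Sm-144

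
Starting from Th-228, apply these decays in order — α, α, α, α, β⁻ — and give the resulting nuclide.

Start: (A, Z) = (228, 90).
After α: (224, 88).
After α: (220, 86).
After α: (216, 84).
After α: (212, 82).
After β⁻: (212, 83).
Z = 83 is bismuth.

Bi-212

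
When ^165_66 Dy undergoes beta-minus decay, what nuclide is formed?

Beta-minus decay: mass number changes by +0, atomic number by +1.
A: 165 = 165; Z: 66 + 1 = 67.
Z = 67 is holmium, so the daughter is ^165_67 Ho.

Ho-165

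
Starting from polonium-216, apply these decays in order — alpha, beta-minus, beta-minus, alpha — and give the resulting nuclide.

Pb-208

Start: (A, Z) = (216, 84).
After α: (212, 82).
After β⁻: (212, 83).
After β⁻: (212, 84).
After α: (208, 82).
Z = 82 is lead.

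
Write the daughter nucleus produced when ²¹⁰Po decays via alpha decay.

Pb-206

Alpha decay: mass number changes by -4, atomic number by -2.
A: 210 − 4 = 206; Z: 84 − 2 = 82.
Z = 82 is lead, so the daughter is ²⁰⁶Pb.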